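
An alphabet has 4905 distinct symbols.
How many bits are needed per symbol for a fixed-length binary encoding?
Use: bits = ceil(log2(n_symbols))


log2(4905) = 12.26
Bracket: 2^12 = 4096 < 4905 <= 2^13 = 8192
So ceil(log2(4905)) = 13

bits = ceil(log2(4905)) = ceil(12.26) = 13 bits


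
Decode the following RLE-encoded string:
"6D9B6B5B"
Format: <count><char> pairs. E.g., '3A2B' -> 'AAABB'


Expanding each <count><char> pair:
  6D -> 'DDDDDD'
  9B -> 'BBBBBBBBB'
  6B -> 'BBBBBB'
  5B -> 'BBBBB'

Decoded = DDDDDDBBBBBBBBBBBBBBBBBBBB


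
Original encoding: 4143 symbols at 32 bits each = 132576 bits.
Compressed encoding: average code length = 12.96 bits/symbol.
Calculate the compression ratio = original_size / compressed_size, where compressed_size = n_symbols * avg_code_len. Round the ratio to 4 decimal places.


original_size = n_symbols * orig_bits = 4143 * 32 = 132576 bits
compressed_size = n_symbols * avg_code_len = 4143 * 12.96 = 53693.28 bits
ratio = original_size / compressed_size = 132576 / 53693.28 = 2.4691

Compression ratio = 2.4691


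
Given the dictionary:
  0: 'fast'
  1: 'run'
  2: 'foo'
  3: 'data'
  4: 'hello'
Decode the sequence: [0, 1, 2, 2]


Look up each index in the dictionary:
  0 -> 'fast'
  1 -> 'run'
  2 -> 'foo'
  2 -> 'foo'

Decoded: "fast run foo foo"


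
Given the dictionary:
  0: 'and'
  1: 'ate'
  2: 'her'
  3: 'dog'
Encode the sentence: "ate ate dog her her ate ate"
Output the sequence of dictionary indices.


Look up each word in the dictionary:
  'ate' -> 1
  'ate' -> 1
  'dog' -> 3
  'her' -> 2
  'her' -> 2
  'ate' -> 1
  'ate' -> 1

Encoded: [1, 1, 3, 2, 2, 1, 1]


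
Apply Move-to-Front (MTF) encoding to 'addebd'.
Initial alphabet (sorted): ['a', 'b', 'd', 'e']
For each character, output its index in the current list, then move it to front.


MTF encoding:
'a': index 0 in ['a', 'b', 'd', 'e'] -> ['a', 'b', 'd', 'e']
'd': index 2 in ['a', 'b', 'd', 'e'] -> ['d', 'a', 'b', 'e']
'd': index 0 in ['d', 'a', 'b', 'e'] -> ['d', 'a', 'b', 'e']
'e': index 3 in ['d', 'a', 'b', 'e'] -> ['e', 'd', 'a', 'b']
'b': index 3 in ['e', 'd', 'a', 'b'] -> ['b', 'e', 'd', 'a']
'd': index 2 in ['b', 'e', 'd', 'a'] -> ['d', 'b', 'e', 'a']


Output: [0, 2, 0, 3, 3, 2]


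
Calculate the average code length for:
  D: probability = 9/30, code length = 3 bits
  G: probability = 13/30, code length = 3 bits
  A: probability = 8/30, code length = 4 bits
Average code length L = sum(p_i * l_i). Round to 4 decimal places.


Weighted contributions p_i * l_i:
  D: (9/30) * 3 = 27/30
  G: (13/30) * 3 = 39/30
  A: (8/30) * 4 = 32/30
Sum = (27 + 39 + 32)/30 = 98/30

L = 98/30 = 3.2667 bits/symbol


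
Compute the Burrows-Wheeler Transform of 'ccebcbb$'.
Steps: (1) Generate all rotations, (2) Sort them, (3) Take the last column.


Rotations (sorted):
  0: $ccebcbb -> last char: b
  1: b$ccebcb -> last char: b
  2: bb$ccebc -> last char: c
  3: bcbb$cce -> last char: e
  4: cbb$cceb -> last char: b
  5: ccebcbb$ -> last char: $
  6: cebcbb$c -> last char: c
  7: ebcbb$cc -> last char: c


BWT = bbceb$cc


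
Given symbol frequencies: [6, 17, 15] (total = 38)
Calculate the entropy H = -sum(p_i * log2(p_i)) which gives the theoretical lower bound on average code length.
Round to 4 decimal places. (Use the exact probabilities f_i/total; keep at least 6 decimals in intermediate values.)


Per-symbol terms -p_i * log2(p_i) with p_i = f_i/38:
  p = 6/38 = 0.157895: log2(p) = -2.662965, -p*log2(p) = 0.420468
  p = 17/38 = 0.447368: log2(p) = -1.160465, -p*log2(p) = 0.519155
  p = 15/38 = 0.394737: log2(p) = -1.341037, -p*log2(p) = 0.529357
H = 0.420468 + 0.519155 + 0.529357 = 1.468980

H = 1.469 bits/symbol


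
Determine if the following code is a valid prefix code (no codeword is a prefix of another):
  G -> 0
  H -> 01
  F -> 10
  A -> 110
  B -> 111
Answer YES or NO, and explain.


Checking each pair (does one codeword prefix another?):
  G='0' vs H='01': prefix -- VIOLATION

NO -- this is NOT a valid prefix code. G (0) is a prefix of H (01).


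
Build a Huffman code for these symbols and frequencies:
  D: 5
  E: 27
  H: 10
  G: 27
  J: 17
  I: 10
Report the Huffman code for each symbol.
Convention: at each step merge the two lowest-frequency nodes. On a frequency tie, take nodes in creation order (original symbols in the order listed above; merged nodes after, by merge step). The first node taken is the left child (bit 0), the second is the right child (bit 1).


Huffman tree construction:
Step 1: Merge D(5) + H(10) = 15
Step 2: Merge I(10) + (D+H)(15) = 25
Step 3: Merge J(17) + (I+(D+H))(25) = 42
Step 4: Merge E(27) + G(27) = 54
Step 5: Merge (J+(I+(D+H)))(42) + (E+G)(54) = 96
Read each symbol's code off the tree from the root (left child = 0, right child = 1).

Codes:
  D: 0110 (length 4)
  E: 10 (length 2)
  H: 0111 (length 4)
  G: 11 (length 2)
  J: 00 (length 2)
  I: 010 (length 3)
Average code length: 232/96 = 2.4167 bits/symbol


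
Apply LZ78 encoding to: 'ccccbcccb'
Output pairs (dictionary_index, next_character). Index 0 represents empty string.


LZ78 encoding steps:
Dictionary: {0: ''}
Step 1: w='' (idx 0), next='c' -> output (0, 'c'), add 'c' as idx 1
Step 2: w='c' (idx 1), next='c' -> output (1, 'c'), add 'cc' as idx 2
Step 3: w='c' (idx 1), next='b' -> output (1, 'b'), add 'cb' as idx 3
Step 4: w='cc' (idx 2), next='c' -> output (2, 'c'), add 'ccc' as idx 4
Step 5: w='' (idx 0), next='b' -> output (0, 'b'), add 'b' as idx 5


Encoded: [(0, 'c'), (1, 'c'), (1, 'b'), (2, 'c'), (0, 'b')]


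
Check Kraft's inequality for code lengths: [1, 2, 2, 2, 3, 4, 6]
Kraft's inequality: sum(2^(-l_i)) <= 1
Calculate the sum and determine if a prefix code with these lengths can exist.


Sum = 2^(-1) + 2^(-2) + 2^(-2) + 2^(-2) + 2^(-3) + 2^(-4) + 2^(-6)
    = 0.5 + 0.25 + 0.25 + 0.25 + 0.125 + 0.0625 + 0.015625
    = 93/64 = 1.453125
Since 1.453125 > 1, Kraft's inequality is NOT satisfied.
A prefix code with these lengths CANNOT exist.

Kraft sum = 1.453125. Not satisfied.


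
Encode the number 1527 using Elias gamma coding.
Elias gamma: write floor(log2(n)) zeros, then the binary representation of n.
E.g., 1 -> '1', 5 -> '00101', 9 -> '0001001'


num_bits = floor(log2(1527)) + 1 = 11
leading_zeros = num_bits - 1 = 10
binary(1527) = 10111110111

Elias gamma(1527) = '0000000000' + '10111110111' = 000000000010111110111 (21 bits)


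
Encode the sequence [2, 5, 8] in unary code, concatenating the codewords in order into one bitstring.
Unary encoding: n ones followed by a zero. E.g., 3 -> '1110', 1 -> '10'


Encode each number as n ones followed by a terminating 0:
  2 -> 110 (3 bits)
  5 -> 111110 (6 bits)
  8 -> 111111110 (9 bits)
Total length = 3 + 6 + 9 = 18 bits.

Unary([2, 5, 8]) = 110111110111111110 (18 bits)


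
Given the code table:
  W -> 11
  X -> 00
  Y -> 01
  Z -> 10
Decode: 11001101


Decoding:
11 -> W
00 -> X
11 -> W
01 -> Y


Result: WXWY


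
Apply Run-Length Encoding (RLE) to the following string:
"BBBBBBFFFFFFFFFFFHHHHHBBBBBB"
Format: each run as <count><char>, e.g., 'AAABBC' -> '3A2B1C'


Scanning runs left to right:
  i=0: run of 'B' x 6 -> '6B'
  i=6: run of 'F' x 11 -> '11F'
  i=17: run of 'H' x 5 -> '5H'
  i=22: run of 'B' x 6 -> '6B'

RLE = 6B11F5H6B


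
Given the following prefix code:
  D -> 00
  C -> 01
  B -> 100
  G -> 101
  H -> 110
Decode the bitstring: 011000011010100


Decoding step by step:
Bits 01 -> C
Bits 100 -> B
Bits 00 -> D
Bits 110 -> H
Bits 101 -> G
Bits 00 -> D


Decoded message: CBDHGD


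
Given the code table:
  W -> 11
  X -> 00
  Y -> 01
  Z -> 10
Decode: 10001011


Decoding:
10 -> Z
00 -> X
10 -> Z
11 -> W


Result: ZXZW


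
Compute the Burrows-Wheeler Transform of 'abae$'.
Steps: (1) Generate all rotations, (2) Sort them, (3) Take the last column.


Rotations (sorted):
  0: $abae -> last char: e
  1: abae$ -> last char: $
  2: ae$ab -> last char: b
  3: bae$a -> last char: a
  4: e$aba -> last char: a


BWT = e$baa


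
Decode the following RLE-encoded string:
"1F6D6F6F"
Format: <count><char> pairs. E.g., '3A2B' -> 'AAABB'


Expanding each <count><char> pair:
  1F -> 'F'
  6D -> 'DDDDDD'
  6F -> 'FFFFFF'
  6F -> 'FFFFFF'

Decoded = FDDDDDDFFFFFFFFFFFF


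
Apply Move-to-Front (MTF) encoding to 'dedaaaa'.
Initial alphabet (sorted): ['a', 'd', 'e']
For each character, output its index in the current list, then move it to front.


MTF encoding:
'd': index 1 in ['a', 'd', 'e'] -> ['d', 'a', 'e']
'e': index 2 in ['d', 'a', 'e'] -> ['e', 'd', 'a']
'd': index 1 in ['e', 'd', 'a'] -> ['d', 'e', 'a']
'a': index 2 in ['d', 'e', 'a'] -> ['a', 'd', 'e']
'a': index 0 in ['a', 'd', 'e'] -> ['a', 'd', 'e']
'a': index 0 in ['a', 'd', 'e'] -> ['a', 'd', 'e']
'a': index 0 in ['a', 'd', 'e'] -> ['a', 'd', 'e']


Output: [1, 2, 1, 2, 0, 0, 0]


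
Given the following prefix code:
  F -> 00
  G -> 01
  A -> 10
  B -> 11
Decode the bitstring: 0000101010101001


Decoding step by step:
Bits 00 -> F
Bits 00 -> F
Bits 10 -> A
Bits 10 -> A
Bits 10 -> A
Bits 10 -> A
Bits 10 -> A
Bits 01 -> G


Decoded message: FFAAAAAG


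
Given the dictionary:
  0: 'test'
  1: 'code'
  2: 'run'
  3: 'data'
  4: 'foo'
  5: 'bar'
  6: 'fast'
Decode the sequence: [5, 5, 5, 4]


Look up each index in the dictionary:
  5 -> 'bar'
  5 -> 'bar'
  5 -> 'bar'
  4 -> 'foo'

Decoded: "bar bar bar foo"


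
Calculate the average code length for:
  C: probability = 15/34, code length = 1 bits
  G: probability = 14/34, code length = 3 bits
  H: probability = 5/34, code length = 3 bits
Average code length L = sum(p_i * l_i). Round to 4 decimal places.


Weighted contributions p_i * l_i:
  C: (15/34) * 1 = 15/34
  G: (14/34) * 3 = 42/34
  H: (5/34) * 3 = 15/34
Sum = (15 + 42 + 15)/34 = 72/34

L = 72/34 = 2.1176 bits/symbol


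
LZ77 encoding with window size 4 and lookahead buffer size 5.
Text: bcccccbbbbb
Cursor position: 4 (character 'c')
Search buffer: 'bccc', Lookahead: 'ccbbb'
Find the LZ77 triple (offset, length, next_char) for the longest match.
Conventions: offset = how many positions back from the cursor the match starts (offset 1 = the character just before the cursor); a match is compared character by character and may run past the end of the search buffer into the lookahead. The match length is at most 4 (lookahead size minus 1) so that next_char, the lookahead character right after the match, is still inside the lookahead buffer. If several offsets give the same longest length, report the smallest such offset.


Try each offset into the search buffer:
  offset=1 (pos 3, char 'c'): match length 2
  offset=2 (pos 2, char 'c'): match length 2
  offset=3 (pos 1, char 'c'): match length 2
  offset=4 (pos 0, char 'b'): match length 0
Longest match has length 2, found at offsets 1, 2, 3; take the smallest, offset 1.
next_char = character at position 4 + 2 = 6 -> 'b'

Best match: offset=1, length=2 (matching 'cc' starting at position 3)
LZ77 triple: (1, 2, 'b')


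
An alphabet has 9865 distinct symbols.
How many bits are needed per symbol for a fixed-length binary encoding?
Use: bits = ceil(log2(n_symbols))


log2(9865) = 13.2681
Bracket: 2^13 = 8192 < 9865 <= 2^14 = 16384
So ceil(log2(9865)) = 14

bits = ceil(log2(9865)) = ceil(13.2681) = 14 bits


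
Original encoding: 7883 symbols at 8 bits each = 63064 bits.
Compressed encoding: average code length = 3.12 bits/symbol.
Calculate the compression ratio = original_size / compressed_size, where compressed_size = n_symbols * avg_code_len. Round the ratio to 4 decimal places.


original_size = n_symbols * orig_bits = 7883 * 8 = 63064 bits
compressed_size = n_symbols * avg_code_len = 7883 * 3.12 = 24594.96 bits
ratio = original_size / compressed_size = 63064 / 24594.96 = 2.5641

Compression ratio = 2.5641


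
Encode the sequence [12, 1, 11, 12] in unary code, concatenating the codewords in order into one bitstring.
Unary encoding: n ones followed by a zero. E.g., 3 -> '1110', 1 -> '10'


Encode each number as n ones followed by a terminating 0:
  12 -> 1111111111110 (13 bits)
  1 -> 10 (2 bits)
  11 -> 111111111110 (12 bits)
  12 -> 1111111111110 (13 bits)
Total length = 13 + 2 + 12 + 13 = 40 bits.

Unary([12, 1, 11, 12]) = 1111111111110101111111111101111111111110 (40 bits)


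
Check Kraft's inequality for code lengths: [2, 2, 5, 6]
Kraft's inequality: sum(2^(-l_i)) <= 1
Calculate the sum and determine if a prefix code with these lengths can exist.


Sum = 2^(-2) + 2^(-2) + 2^(-5) + 2^(-6)
    = 0.25 + 0.25 + 0.03125 + 0.015625
    = 35/64 = 0.546875
Since 0.546875 <= 1, Kraft's inequality IS satisfied.
A prefix code with these lengths CAN exist.

Kraft sum = 0.546875. Satisfied.


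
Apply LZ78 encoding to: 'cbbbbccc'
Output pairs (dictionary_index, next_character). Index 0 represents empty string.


LZ78 encoding steps:
Dictionary: {0: ''}
Step 1: w='' (idx 0), next='c' -> output (0, 'c'), add 'c' as idx 1
Step 2: w='' (idx 0), next='b' -> output (0, 'b'), add 'b' as idx 2
Step 3: w='b' (idx 2), next='b' -> output (2, 'b'), add 'bb' as idx 3
Step 4: w='b' (idx 2), next='c' -> output (2, 'c'), add 'bc' as idx 4
Step 5: w='c' (idx 1), next='c' -> output (1, 'c'), add 'cc' as idx 5


Encoded: [(0, 'c'), (0, 'b'), (2, 'b'), (2, 'c'), (1, 'c')]


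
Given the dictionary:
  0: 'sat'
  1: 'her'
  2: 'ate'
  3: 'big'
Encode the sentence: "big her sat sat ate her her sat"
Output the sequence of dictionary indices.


Look up each word in the dictionary:
  'big' -> 3
  'her' -> 1
  'sat' -> 0
  'sat' -> 0
  'ate' -> 2
  'her' -> 1
  'her' -> 1
  'sat' -> 0

Encoded: [3, 1, 0, 0, 2, 1, 1, 0]


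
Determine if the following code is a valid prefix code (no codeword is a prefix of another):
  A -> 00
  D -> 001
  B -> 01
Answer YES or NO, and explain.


Checking each pair (does one codeword prefix another?):
  A='00' vs D='001': prefix -- VIOLATION

NO -- this is NOT a valid prefix code. A (00) is a prefix of D (001).


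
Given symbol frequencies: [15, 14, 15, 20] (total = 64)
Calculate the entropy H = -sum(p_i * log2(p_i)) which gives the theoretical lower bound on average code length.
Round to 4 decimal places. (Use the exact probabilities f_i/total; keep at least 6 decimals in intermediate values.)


Per-symbol terms -p_i * log2(p_i) with p_i = f_i/64:
  p = 15/64 = 0.234375: log2(p) = -2.093109, -p*log2(p) = 0.490573
  p = 14/64 = 0.218750: log2(p) = -2.192645, -p*log2(p) = 0.479641
  p = 15/64 = 0.234375: log2(p) = -2.093109, -p*log2(p) = 0.490573
  p = 20/64 = 0.312500: log2(p) = -1.678072, -p*log2(p) = 0.524397
H = 0.490573 + 0.479641 + 0.490573 + 0.524397 = 1.985184

H = 1.9852 bits/symbol


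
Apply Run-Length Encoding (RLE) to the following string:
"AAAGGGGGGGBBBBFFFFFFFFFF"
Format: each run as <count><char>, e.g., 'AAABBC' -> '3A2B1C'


Scanning runs left to right:
  i=0: run of 'A' x 3 -> '3A'
  i=3: run of 'G' x 7 -> '7G'
  i=10: run of 'B' x 4 -> '4B'
  i=14: run of 'F' x 10 -> '10F'

RLE = 3A7G4B10F


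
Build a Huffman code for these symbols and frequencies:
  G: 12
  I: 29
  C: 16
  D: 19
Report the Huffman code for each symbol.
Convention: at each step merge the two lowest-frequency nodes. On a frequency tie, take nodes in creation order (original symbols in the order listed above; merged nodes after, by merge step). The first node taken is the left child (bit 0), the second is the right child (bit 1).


Huffman tree construction:
Step 1: Merge G(12) + C(16) = 28
Step 2: Merge D(19) + (G+C)(28) = 47
Step 3: Merge I(29) + (D+(G+C))(47) = 76
Read each symbol's code off the tree from the root (left child = 0, right child = 1).

Codes:
  G: 110 (length 3)
  I: 0 (length 1)
  C: 111 (length 3)
  D: 10 (length 2)
Average code length: 151/76 = 1.9868 bits/symbol


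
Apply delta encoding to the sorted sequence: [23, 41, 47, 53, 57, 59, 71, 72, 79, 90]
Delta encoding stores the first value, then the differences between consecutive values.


First value: 23
Deltas:
  41 - 23 = 18
  47 - 41 = 6
  53 - 47 = 6
  57 - 53 = 4
  59 - 57 = 2
  71 - 59 = 12
  72 - 71 = 1
  79 - 72 = 7
  90 - 79 = 11


Delta encoded: [23, 18, 6, 6, 4, 2, 12, 1, 7, 11]


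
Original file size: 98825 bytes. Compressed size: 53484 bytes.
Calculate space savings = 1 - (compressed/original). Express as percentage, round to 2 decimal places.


ratio = compressed/original = 53484/98825 = 0.541199
savings = 1 - ratio = 1 - 0.541199 = 0.458801
as a percentage: 0.458801 * 100 = 45.88%

Space savings = 1 - 53484/98825 = 45.88%


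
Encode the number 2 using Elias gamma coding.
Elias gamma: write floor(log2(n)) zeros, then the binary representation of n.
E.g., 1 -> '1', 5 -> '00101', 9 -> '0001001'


num_bits = floor(log2(2)) + 1 = 2
leading_zeros = num_bits - 1 = 1
binary(2) = 10

Elias gamma(2) = '0' + '10' = 010 (3 bits)


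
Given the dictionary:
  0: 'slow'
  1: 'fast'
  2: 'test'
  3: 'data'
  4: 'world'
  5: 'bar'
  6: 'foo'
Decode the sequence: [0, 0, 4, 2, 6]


Look up each index in the dictionary:
  0 -> 'slow'
  0 -> 'slow'
  4 -> 'world'
  2 -> 'test'
  6 -> 'foo'

Decoded: "slow slow world test foo"


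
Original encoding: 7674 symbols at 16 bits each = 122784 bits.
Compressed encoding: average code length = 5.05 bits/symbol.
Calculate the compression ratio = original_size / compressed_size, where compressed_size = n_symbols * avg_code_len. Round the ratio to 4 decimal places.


original_size = n_symbols * orig_bits = 7674 * 16 = 122784 bits
compressed_size = n_symbols * avg_code_len = 7674 * 5.05 = 38753.7 bits
ratio = original_size / compressed_size = 122784 / 38753.7 = 3.1683

Compression ratio = 3.1683


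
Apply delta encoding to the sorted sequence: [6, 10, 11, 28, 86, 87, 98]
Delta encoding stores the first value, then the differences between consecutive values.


First value: 6
Deltas:
  10 - 6 = 4
  11 - 10 = 1
  28 - 11 = 17
  86 - 28 = 58
  87 - 86 = 1
  98 - 87 = 11


Delta encoded: [6, 4, 1, 17, 58, 1, 11]


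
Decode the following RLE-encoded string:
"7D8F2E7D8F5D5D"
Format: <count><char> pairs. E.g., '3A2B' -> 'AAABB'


Expanding each <count><char> pair:
  7D -> 'DDDDDDD'
  8F -> 'FFFFFFFF'
  2E -> 'EE'
  7D -> 'DDDDDDD'
  8F -> 'FFFFFFFF'
  5D -> 'DDDDD'
  5D -> 'DDDDD'

Decoded = DDDDDDDFFFFFFFFEEDDDDDDDFFFFFFFFDDDDDDDDDD


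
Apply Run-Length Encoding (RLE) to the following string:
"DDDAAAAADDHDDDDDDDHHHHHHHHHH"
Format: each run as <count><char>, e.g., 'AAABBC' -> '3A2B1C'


Scanning runs left to right:
  i=0: run of 'D' x 3 -> '3D'
  i=3: run of 'A' x 5 -> '5A'
  i=8: run of 'D' x 2 -> '2D'
  i=10: run of 'H' x 1 -> '1H'
  i=11: run of 'D' x 7 -> '7D'
  i=18: run of 'H' x 10 -> '10H'

RLE = 3D5A2D1H7D10H


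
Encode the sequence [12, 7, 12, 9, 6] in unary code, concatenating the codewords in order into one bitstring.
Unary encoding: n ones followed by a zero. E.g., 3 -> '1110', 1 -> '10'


Encode each number as n ones followed by a terminating 0:
  12 -> 1111111111110 (13 bits)
  7 -> 11111110 (8 bits)
  12 -> 1111111111110 (13 bits)
  9 -> 1111111110 (10 bits)
  6 -> 1111110 (7 bits)
Total length = 13 + 8 + 13 + 10 + 7 = 51 bits.

Unary([12, 7, 12, 9, 6]) = 111111111111011111110111111111111011111111101111110 (51 bits)


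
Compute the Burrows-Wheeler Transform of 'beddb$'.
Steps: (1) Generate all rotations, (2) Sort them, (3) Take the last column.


Rotations (sorted):
  0: $beddb -> last char: b
  1: b$bedd -> last char: d
  2: beddb$ -> last char: $
  3: db$bed -> last char: d
  4: ddb$be -> last char: e
  5: eddb$b -> last char: b


BWT = bd$deb


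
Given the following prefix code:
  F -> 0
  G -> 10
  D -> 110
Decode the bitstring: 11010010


Decoding step by step:
Bits 110 -> D
Bits 10 -> G
Bits 0 -> F
Bits 10 -> G


Decoded message: DGFG


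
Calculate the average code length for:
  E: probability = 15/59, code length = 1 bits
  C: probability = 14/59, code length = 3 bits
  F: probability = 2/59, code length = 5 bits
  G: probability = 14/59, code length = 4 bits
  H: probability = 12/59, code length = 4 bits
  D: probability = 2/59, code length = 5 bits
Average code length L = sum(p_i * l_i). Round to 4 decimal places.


Weighted contributions p_i * l_i:
  E: (15/59) * 1 = 15/59
  C: (14/59) * 3 = 42/59
  F: (2/59) * 5 = 10/59
  G: (14/59) * 4 = 56/59
  H: (12/59) * 4 = 48/59
  D: (2/59) * 5 = 10/59
Sum = (15 + 42 + 10 + 56 + 48 + 10)/59 = 181/59

L = 181/59 = 3.0678 bits/symbol


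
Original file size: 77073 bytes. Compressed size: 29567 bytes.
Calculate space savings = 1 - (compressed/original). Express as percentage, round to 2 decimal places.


ratio = compressed/original = 29567/77073 = 0.383623
savings = 1 - ratio = 1 - 0.383623 = 0.616377
as a percentage: 0.616377 * 100 = 61.64%

Space savings = 1 - 29567/77073 = 61.64%


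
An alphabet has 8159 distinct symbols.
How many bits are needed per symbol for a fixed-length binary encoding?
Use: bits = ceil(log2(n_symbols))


log2(8159) = 12.9942
Bracket: 2^12 = 4096 < 8159 <= 2^13 = 8192
So ceil(log2(8159)) = 13

bits = ceil(log2(8159)) = ceil(12.9942) = 13 bits


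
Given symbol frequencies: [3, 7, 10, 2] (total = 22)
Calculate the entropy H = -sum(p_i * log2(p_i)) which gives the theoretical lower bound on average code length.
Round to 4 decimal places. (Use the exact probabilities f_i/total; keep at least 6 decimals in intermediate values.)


Per-symbol terms -p_i * log2(p_i) with p_i = f_i/22:
  p = 3/22 = 0.136364: log2(p) = -2.874469, -p*log2(p) = 0.391973
  p = 7/22 = 0.318182: log2(p) = -1.652077, -p*log2(p) = 0.525661
  p = 10/22 = 0.454545: log2(p) = -1.137504, -p*log2(p) = 0.517047
  p = 2/22 = 0.090909: log2(p) = -3.459432, -p*log2(p) = 0.314494
H = 0.391973 + 0.525661 + 0.517047 + 0.314494 = 1.749175

H = 1.7492 bits/symbol


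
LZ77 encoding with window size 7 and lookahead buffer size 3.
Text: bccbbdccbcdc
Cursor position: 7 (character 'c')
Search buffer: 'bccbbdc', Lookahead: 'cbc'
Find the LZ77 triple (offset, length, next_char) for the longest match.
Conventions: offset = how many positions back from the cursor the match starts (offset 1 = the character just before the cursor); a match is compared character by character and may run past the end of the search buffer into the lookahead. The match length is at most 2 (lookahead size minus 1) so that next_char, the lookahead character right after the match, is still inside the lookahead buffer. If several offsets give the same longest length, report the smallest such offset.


Try each offset into the search buffer:
  offset=1 (pos 6, char 'c'): match length 1
  offset=2 (pos 5, char 'd'): match length 0
  offset=3 (pos 4, char 'b'): match length 0
  offset=4 (pos 3, char 'b'): match length 0
  offset=5 (pos 2, char 'c'): match length 2
  offset=6 (pos 1, char 'c'): match length 1
  offset=7 (pos 0, char 'b'): match length 0
Longest match has length 2 at offset 5.
next_char = character at position 7 + 2 = 9 -> 'c'

Best match: offset=5, length=2 (matching 'cb' starting at position 2)
LZ77 triple: (5, 2, 'c')


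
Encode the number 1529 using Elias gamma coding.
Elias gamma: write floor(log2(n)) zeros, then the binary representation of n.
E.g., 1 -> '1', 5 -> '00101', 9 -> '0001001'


num_bits = floor(log2(1529)) + 1 = 11
leading_zeros = num_bits - 1 = 10
binary(1529) = 10111111001

Elias gamma(1529) = '0000000000' + '10111111001' = 000000000010111111001 (21 bits)


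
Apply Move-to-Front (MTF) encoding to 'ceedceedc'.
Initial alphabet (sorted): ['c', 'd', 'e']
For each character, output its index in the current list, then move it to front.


MTF encoding:
'c': index 0 in ['c', 'd', 'e'] -> ['c', 'd', 'e']
'e': index 2 in ['c', 'd', 'e'] -> ['e', 'c', 'd']
'e': index 0 in ['e', 'c', 'd'] -> ['e', 'c', 'd']
'd': index 2 in ['e', 'c', 'd'] -> ['d', 'e', 'c']
'c': index 2 in ['d', 'e', 'c'] -> ['c', 'd', 'e']
'e': index 2 in ['c', 'd', 'e'] -> ['e', 'c', 'd']
'e': index 0 in ['e', 'c', 'd'] -> ['e', 'c', 'd']
'd': index 2 in ['e', 'c', 'd'] -> ['d', 'e', 'c']
'c': index 2 in ['d', 'e', 'c'] -> ['c', 'd', 'e']


Output: [0, 2, 0, 2, 2, 2, 0, 2, 2]


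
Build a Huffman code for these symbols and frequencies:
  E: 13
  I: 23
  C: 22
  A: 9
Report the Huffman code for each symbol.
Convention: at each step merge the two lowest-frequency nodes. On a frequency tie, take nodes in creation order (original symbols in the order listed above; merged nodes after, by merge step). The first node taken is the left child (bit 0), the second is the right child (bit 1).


Huffman tree construction:
Step 1: Merge A(9) + E(13) = 22
Step 2: Merge C(22) + (A+E)(22) = 44
Step 3: Merge I(23) + (C+(A+E))(44) = 67
Read each symbol's code off the tree from the root (left child = 0, right child = 1).

Codes:
  E: 111 (length 3)
  I: 0 (length 1)
  C: 10 (length 2)
  A: 110 (length 3)
Average code length: 133/67 = 1.9851 bits/symbol


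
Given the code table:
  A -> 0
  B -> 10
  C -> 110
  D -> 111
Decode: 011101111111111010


Decoding:
0 -> A
111 -> D
0 -> A
111 -> D
111 -> D
111 -> D
10 -> B
10 -> B


Result: ADADDDBB


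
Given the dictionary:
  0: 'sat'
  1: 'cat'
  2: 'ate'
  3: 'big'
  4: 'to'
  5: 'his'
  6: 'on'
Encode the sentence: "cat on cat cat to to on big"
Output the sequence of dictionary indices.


Look up each word in the dictionary:
  'cat' -> 1
  'on' -> 6
  'cat' -> 1
  'cat' -> 1
  'to' -> 4
  'to' -> 4
  'on' -> 6
  'big' -> 3

Encoded: [1, 6, 1, 1, 4, 4, 6, 3]


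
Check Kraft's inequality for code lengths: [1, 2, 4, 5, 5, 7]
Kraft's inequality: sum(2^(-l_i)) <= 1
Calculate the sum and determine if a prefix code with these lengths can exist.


Sum = 2^(-1) + 2^(-2) + 2^(-4) + 2^(-5) + 2^(-5) + 2^(-7)
    = 0.5 + 0.25 + 0.0625 + 0.03125 + 0.03125 + 0.0078125
    = 113/128 = 0.8828125
Since 0.8828125 <= 1, Kraft's inequality IS satisfied.
A prefix code with these lengths CAN exist.

Kraft sum = 0.8828125. Satisfied.


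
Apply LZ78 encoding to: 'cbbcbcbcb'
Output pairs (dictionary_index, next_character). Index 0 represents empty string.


LZ78 encoding steps:
Dictionary: {0: ''}
Step 1: w='' (idx 0), next='c' -> output (0, 'c'), add 'c' as idx 1
Step 2: w='' (idx 0), next='b' -> output (0, 'b'), add 'b' as idx 2
Step 3: w='b' (idx 2), next='c' -> output (2, 'c'), add 'bc' as idx 3
Step 4: w='bc' (idx 3), next='b' -> output (3, 'b'), add 'bcb' as idx 4
Step 5: w='c' (idx 1), next='b' -> output (1, 'b'), add 'cb' as idx 5


Encoded: [(0, 'c'), (0, 'b'), (2, 'c'), (3, 'b'), (1, 'b')]


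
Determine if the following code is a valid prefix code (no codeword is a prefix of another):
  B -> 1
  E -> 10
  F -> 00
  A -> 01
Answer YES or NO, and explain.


Checking each pair (does one codeword prefix another?):
  B='1' vs E='10': prefix -- VIOLATION

NO -- this is NOT a valid prefix code. B (1) is a prefix of E (10).


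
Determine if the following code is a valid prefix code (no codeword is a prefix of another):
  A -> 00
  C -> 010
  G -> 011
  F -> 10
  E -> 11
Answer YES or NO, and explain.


Checking each pair (does one codeword prefix another?):
  A='00' vs C='010': no prefix
  A='00' vs G='011': no prefix
  A='00' vs F='10': no prefix
  A='00' vs E='11': no prefix
  C='010' vs A='00': no prefix
  C='010' vs G='011': no prefix
  C='010' vs F='10': no prefix
  C='010' vs E='11': no prefix
  G='011' vs A='00': no prefix
  G='011' vs C='010': no prefix
  G='011' vs F='10': no prefix
  G='011' vs E='11': no prefix
  F='10' vs A='00': no prefix
  F='10' vs C='010': no prefix
  F='10' vs G='011': no prefix
  F='10' vs E='11': no prefix
  E='11' vs A='00': no prefix
  E='11' vs C='010': no prefix
  E='11' vs G='011': no prefix
  E='11' vs F='10': no prefix
No violation found over all pairs.

YES -- this is a valid prefix code. No codeword is a prefix of any other codeword.


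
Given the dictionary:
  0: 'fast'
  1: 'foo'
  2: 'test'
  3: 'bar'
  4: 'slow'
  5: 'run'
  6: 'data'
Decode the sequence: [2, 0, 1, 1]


Look up each index in the dictionary:
  2 -> 'test'
  0 -> 'fast'
  1 -> 'foo'
  1 -> 'foo'

Decoded: "test fast foo foo"


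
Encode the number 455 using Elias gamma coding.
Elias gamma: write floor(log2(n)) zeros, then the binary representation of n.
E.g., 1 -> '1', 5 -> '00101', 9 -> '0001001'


num_bits = floor(log2(455)) + 1 = 9
leading_zeros = num_bits - 1 = 8
binary(455) = 111000111

Elias gamma(455) = '00000000' + '111000111' = 00000000111000111 (17 bits)


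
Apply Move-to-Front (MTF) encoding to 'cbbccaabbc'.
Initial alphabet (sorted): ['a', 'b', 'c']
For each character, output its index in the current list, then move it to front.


MTF encoding:
'c': index 2 in ['a', 'b', 'c'] -> ['c', 'a', 'b']
'b': index 2 in ['c', 'a', 'b'] -> ['b', 'c', 'a']
'b': index 0 in ['b', 'c', 'a'] -> ['b', 'c', 'a']
'c': index 1 in ['b', 'c', 'a'] -> ['c', 'b', 'a']
'c': index 0 in ['c', 'b', 'a'] -> ['c', 'b', 'a']
'a': index 2 in ['c', 'b', 'a'] -> ['a', 'c', 'b']
'a': index 0 in ['a', 'c', 'b'] -> ['a', 'c', 'b']
'b': index 2 in ['a', 'c', 'b'] -> ['b', 'a', 'c']
'b': index 0 in ['b', 'a', 'c'] -> ['b', 'a', 'c']
'c': index 2 in ['b', 'a', 'c'] -> ['c', 'b', 'a']


Output: [2, 2, 0, 1, 0, 2, 0, 2, 0, 2]


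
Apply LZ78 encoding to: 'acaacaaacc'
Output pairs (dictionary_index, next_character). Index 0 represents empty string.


LZ78 encoding steps:
Dictionary: {0: ''}
Step 1: w='' (idx 0), next='a' -> output (0, 'a'), add 'a' as idx 1
Step 2: w='' (idx 0), next='c' -> output (0, 'c'), add 'c' as idx 2
Step 3: w='a' (idx 1), next='a' -> output (1, 'a'), add 'aa' as idx 3
Step 4: w='c' (idx 2), next='a' -> output (2, 'a'), add 'ca' as idx 4
Step 5: w='aa' (idx 3), next='c' -> output (3, 'c'), add 'aac' as idx 5
Step 6: w='c' (idx 2), end of input -> output (2, '')


Encoded: [(0, 'a'), (0, 'c'), (1, 'a'), (2, 'a'), (3, 'c'), (2, '')]


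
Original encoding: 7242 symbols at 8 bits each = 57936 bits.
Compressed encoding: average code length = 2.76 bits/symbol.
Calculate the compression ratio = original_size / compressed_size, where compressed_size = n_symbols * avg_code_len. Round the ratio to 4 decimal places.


original_size = n_symbols * orig_bits = 7242 * 8 = 57936 bits
compressed_size = n_symbols * avg_code_len = 7242 * 2.76 = 19987.92 bits
ratio = original_size / compressed_size = 57936 / 19987.92 = 2.8986

Compression ratio = 2.8986


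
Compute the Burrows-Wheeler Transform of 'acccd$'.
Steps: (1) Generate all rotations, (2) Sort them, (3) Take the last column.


Rotations (sorted):
  0: $acccd -> last char: d
  1: acccd$ -> last char: $
  2: cccd$a -> last char: a
  3: ccd$ac -> last char: c
  4: cd$acc -> last char: c
  5: d$accc -> last char: c


BWT = d$accc


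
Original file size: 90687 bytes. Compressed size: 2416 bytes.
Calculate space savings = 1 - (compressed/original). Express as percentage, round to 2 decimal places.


ratio = compressed/original = 2416/90687 = 0.026641
savings = 1 - ratio = 1 - 0.026641 = 0.973359
as a percentage: 0.973359 * 100 = 97.34%

Space savings = 1 - 2416/90687 = 97.34%


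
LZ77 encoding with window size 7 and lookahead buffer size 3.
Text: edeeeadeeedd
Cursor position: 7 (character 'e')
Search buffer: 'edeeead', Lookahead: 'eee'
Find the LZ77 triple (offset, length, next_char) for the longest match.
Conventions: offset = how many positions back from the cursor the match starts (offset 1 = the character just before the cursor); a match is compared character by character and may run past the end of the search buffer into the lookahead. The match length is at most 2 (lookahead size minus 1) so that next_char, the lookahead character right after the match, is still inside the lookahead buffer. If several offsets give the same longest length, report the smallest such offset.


Try each offset into the search buffer:
  offset=1 (pos 6, char 'd'): match length 0
  offset=2 (pos 5, char 'a'): match length 0
  offset=3 (pos 4, char 'e'): match length 1
  offset=4 (pos 3, char 'e'): match length 2
  offset=5 (pos 2, char 'e'): match length 2
  offset=6 (pos 1, char 'd'): match length 0
  offset=7 (pos 0, char 'e'): match length 1
Longest match has length 2, found at offsets 4, 5; take the smallest, offset 4.
next_char = character at position 7 + 2 = 9 -> 'e'

Best match: offset=4, length=2 (matching 'ee' starting at position 3)
LZ77 triple: (4, 2, 'e')


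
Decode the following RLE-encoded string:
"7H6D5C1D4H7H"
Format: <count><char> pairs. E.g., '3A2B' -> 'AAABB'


Expanding each <count><char> pair:
  7H -> 'HHHHHHH'
  6D -> 'DDDDDD'
  5C -> 'CCCCC'
  1D -> 'D'
  4H -> 'HHHH'
  7H -> 'HHHHHHH'

Decoded = HHHHHHHDDDDDDCCCCCDHHHHHHHHHHH


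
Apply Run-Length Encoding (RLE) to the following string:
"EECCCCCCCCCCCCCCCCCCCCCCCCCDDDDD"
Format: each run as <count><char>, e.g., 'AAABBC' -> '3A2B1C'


Scanning runs left to right:
  i=0: run of 'E' x 2 -> '2E'
  i=2: run of 'C' x 25 -> '25C'
  i=27: run of 'D' x 5 -> '5D'

RLE = 2E25C5D


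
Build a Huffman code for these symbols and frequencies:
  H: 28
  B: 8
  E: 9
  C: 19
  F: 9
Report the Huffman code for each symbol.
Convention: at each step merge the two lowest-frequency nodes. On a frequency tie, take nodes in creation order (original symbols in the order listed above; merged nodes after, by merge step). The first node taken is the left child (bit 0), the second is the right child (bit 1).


Huffman tree construction:
Step 1: Merge B(8) + E(9) = 17
Step 2: Merge F(9) + (B+E)(17) = 26
Step 3: Merge C(19) + (F+(B+E))(26) = 45
Step 4: Merge H(28) + (C+(F+(B+E)))(45) = 73
Read each symbol's code off the tree from the root (left child = 0, right child = 1).

Codes:
  H: 0 (length 1)
  B: 1110 (length 4)
  E: 1111 (length 4)
  C: 10 (length 2)
  F: 110 (length 3)
Average code length: 161/73 = 2.2055 bits/symbol


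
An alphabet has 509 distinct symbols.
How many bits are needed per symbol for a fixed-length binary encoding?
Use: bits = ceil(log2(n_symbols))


log2(509) = 8.9915
Bracket: 2^8 = 256 < 509 <= 2^9 = 512
So ceil(log2(509)) = 9

bits = ceil(log2(509)) = ceil(8.9915) = 9 bits


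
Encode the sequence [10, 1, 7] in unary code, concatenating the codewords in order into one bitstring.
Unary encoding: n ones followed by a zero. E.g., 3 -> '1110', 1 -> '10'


Encode each number as n ones followed by a terminating 0:
  10 -> 11111111110 (11 bits)
  1 -> 10 (2 bits)
  7 -> 11111110 (8 bits)
Total length = 11 + 2 + 8 = 21 bits.

Unary([10, 1, 7]) = 111111111101011111110 (21 bits)


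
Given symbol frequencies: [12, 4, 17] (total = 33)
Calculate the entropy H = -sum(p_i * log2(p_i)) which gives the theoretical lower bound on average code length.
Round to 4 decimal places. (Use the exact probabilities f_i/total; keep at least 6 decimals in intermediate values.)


Per-symbol terms -p_i * log2(p_i) with p_i = f_i/33:
  p = 12/33 = 0.363636: log2(p) = -1.459432, -p*log2(p) = 0.530702
  p = 4/33 = 0.121212: log2(p) = -3.044394, -p*log2(p) = 0.369017
  p = 17/33 = 0.515152: log2(p) = -0.956931, -p*log2(p) = 0.492965
H = 0.530702 + 0.369017 + 0.492965 = 1.392684

H = 1.3927 bits/symbol


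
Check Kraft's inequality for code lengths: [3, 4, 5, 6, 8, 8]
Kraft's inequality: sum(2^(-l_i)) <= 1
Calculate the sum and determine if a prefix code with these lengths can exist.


Sum = 2^(-3) + 2^(-4) + 2^(-5) + 2^(-6) + 2^(-8) + 2^(-8)
    = 0.125 + 0.0625 + 0.03125 + 0.015625 + 0.00390625 + 0.00390625
    = 62/256 = 0.2421875
Since 0.2421875 <= 1, Kraft's inequality IS satisfied.
A prefix code with these lengths CAN exist.

Kraft sum = 0.2421875. Satisfied.


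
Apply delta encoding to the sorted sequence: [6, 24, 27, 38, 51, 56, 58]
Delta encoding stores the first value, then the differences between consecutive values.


First value: 6
Deltas:
  24 - 6 = 18
  27 - 24 = 3
  38 - 27 = 11
  51 - 38 = 13
  56 - 51 = 5
  58 - 56 = 2


Delta encoded: [6, 18, 3, 11, 13, 5, 2]


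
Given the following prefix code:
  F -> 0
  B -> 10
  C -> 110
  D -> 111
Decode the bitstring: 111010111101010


Decoding step by step:
Bits 111 -> D
Bits 0 -> F
Bits 10 -> B
Bits 111 -> D
Bits 10 -> B
Bits 10 -> B
Bits 10 -> B


Decoded message: DFBDBBB


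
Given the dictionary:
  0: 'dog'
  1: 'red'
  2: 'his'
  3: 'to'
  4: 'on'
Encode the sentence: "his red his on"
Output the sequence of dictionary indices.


Look up each word in the dictionary:
  'his' -> 2
  'red' -> 1
  'his' -> 2
  'on' -> 4

Encoded: [2, 1, 2, 4]


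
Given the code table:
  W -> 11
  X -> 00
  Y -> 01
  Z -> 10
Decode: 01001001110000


Decoding:
01 -> Y
00 -> X
10 -> Z
01 -> Y
11 -> W
00 -> X
00 -> X


Result: YXZYWXX


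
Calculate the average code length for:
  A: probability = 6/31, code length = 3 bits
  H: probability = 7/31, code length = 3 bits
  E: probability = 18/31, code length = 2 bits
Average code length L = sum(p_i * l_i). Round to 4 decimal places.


Weighted contributions p_i * l_i:
  A: (6/31) * 3 = 18/31
  H: (7/31) * 3 = 21/31
  E: (18/31) * 2 = 36/31
Sum = (18 + 21 + 36)/31 = 75/31

L = 75/31 = 2.4194 bits/symbol


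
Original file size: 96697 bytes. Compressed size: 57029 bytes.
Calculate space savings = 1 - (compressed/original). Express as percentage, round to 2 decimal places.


ratio = compressed/original = 57029/96697 = 0.58977
savings = 1 - ratio = 1 - 0.58977 = 0.41023
as a percentage: 0.41023 * 100 = 41.02%

Space savings = 1 - 57029/96697 = 41.02%


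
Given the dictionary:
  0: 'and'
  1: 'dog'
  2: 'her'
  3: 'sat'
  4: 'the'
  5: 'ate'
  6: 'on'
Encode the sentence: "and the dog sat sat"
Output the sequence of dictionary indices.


Look up each word in the dictionary:
  'and' -> 0
  'the' -> 4
  'dog' -> 1
  'sat' -> 3
  'sat' -> 3

Encoded: [0, 4, 1, 3, 3]


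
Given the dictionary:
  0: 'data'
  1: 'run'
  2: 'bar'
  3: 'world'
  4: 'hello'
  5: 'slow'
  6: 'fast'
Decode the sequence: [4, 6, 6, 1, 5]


Look up each index in the dictionary:
  4 -> 'hello'
  6 -> 'fast'
  6 -> 'fast'
  1 -> 'run'
  5 -> 'slow'

Decoded: "hello fast fast run slow"


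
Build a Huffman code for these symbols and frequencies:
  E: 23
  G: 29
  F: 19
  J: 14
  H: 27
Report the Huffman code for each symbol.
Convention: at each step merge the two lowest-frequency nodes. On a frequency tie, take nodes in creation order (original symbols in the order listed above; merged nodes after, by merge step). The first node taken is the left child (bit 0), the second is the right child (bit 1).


Huffman tree construction:
Step 1: Merge J(14) + F(19) = 33
Step 2: Merge E(23) + H(27) = 50
Step 3: Merge G(29) + (J+F)(33) = 62
Step 4: Merge (E+H)(50) + (G+(J+F))(62) = 112
Read each symbol's code off the tree from the root (left child = 0, right child = 1).

Codes:
  E: 00 (length 2)
  G: 10 (length 2)
  F: 111 (length 3)
  J: 110 (length 3)
  H: 01 (length 2)
Average code length: 257/112 = 2.2946 bits/symbol


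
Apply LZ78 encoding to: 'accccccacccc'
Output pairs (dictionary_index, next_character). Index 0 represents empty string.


LZ78 encoding steps:
Dictionary: {0: ''}
Step 1: w='' (idx 0), next='a' -> output (0, 'a'), add 'a' as idx 1
Step 2: w='' (idx 0), next='c' -> output (0, 'c'), add 'c' as idx 2
Step 3: w='c' (idx 2), next='c' -> output (2, 'c'), add 'cc' as idx 3
Step 4: w='cc' (idx 3), next='c' -> output (3, 'c'), add 'ccc' as idx 4
Step 5: w='a' (idx 1), next='c' -> output (1, 'c'), add 'ac' as idx 5
Step 6: w='ccc' (idx 4), end of input -> output (4, '')


Encoded: [(0, 'a'), (0, 'c'), (2, 'c'), (3, 'c'), (1, 'c'), (4, '')]


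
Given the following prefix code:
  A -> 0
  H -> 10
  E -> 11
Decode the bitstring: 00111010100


Decoding step by step:
Bits 0 -> A
Bits 0 -> A
Bits 11 -> E
Bits 10 -> H
Bits 10 -> H
Bits 10 -> H
Bits 0 -> A


Decoded message: AAEHHHA


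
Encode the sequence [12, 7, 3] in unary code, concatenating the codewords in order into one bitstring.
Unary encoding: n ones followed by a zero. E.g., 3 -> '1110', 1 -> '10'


Encode each number as n ones followed by a terminating 0:
  12 -> 1111111111110 (13 bits)
  7 -> 11111110 (8 bits)
  3 -> 1110 (4 bits)
Total length = 13 + 8 + 4 = 25 bits.

Unary([12, 7, 3]) = 1111111111110111111101110 (25 bits)


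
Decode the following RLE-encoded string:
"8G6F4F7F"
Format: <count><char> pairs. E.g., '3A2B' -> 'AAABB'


Expanding each <count><char> pair:
  8G -> 'GGGGGGGG'
  6F -> 'FFFFFF'
  4F -> 'FFFF'
  7F -> 'FFFFFFF'

Decoded = GGGGGGGGFFFFFFFFFFFFFFFFF
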